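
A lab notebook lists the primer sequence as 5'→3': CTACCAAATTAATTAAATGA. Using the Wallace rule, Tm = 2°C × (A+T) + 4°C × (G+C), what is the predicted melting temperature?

Scanning the sequence gives G=1, T=6, C=3, A=10.
So N_AT = 16 and N_GC = 4.
Tm = 2(16) + 4(4) = 32 + 16 = 48°C

48°C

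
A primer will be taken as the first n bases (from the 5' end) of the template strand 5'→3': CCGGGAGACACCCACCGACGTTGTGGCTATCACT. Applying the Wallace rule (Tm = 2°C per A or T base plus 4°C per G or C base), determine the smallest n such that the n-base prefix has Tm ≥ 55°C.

First 15 bases: CCGGGAGACACCCAC → Tm = 52°C (< 55°C)
First 16 bases: CCGGGAGACACCCACC → Tm = 56°C (≥ 55°C)
Each additional base adds 2°C (A/T) or 4°C (G/C), so Tm is non-decreasing in n; n = 16 is the first length to reach 55°C.

n = 16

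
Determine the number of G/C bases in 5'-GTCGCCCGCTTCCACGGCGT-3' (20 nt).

15

G=6, C=9, T=4, A=1
G+C = 6 + 9 = 15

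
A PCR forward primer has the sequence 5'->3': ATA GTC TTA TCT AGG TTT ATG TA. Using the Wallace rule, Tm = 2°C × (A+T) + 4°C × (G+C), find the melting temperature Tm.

Base counts: T=11, C=2, A=6, G=4
AT pairs contribute 17, GC pairs contribute 6.
Tm = 2×17 + 4×6 = 58°C

58°C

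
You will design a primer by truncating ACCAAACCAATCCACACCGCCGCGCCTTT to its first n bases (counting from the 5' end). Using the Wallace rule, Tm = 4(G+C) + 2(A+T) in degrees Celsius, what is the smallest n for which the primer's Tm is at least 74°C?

First 22 bases: ACCAAACCAATCCACACCGCCG → Tm = 70°C (< 74°C)
First 23 bases: ACCAAACCAATCCACACCGCCGC → Tm = 74°C (≥ 74°C)
Each additional base adds 2°C (A/T) or 4°C (G/C), so Tm is non-decreasing in n; n = 23 is the first length to reach 74°C.

n = 23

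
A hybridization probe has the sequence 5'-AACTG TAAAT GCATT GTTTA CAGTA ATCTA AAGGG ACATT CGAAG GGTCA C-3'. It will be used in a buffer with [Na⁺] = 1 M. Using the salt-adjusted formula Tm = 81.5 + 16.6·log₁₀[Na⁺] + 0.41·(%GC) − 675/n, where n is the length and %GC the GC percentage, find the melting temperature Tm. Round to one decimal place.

Length n = 51. Scanning the sequence gives C=8, G=11, A=18, T=14.
G+C = 19, so %GC = 19/51 × 100 = 37.255%
Salt term: 16.6 × (0) = 0
GC term: 0.41 × 37.255 = 15.275; length term: −675/51 = −13.235
Tm = 81.5 + (0) + 15.275 − 13.235 = 83.54 → 83.5°C

83.5°C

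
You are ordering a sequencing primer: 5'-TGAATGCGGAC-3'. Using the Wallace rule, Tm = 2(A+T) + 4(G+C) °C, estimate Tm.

34°C

Counting bases: G=4, A=3, C=2, T=2
So N_AT = 5 and N_GC = 6.
Tm = 2×5 + 4×6 = 34°C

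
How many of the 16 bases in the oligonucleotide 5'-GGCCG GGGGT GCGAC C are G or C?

G=9, C=5, A=1, T=1
G+C = 9 + 5 = 14

14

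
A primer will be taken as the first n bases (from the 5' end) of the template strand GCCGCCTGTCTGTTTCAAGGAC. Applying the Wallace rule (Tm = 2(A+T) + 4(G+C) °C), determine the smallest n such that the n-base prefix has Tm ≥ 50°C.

n = 16

First 15 bases: GCCGCCTGTCTGTTT → Tm = 48°C (< 50°C)
First 16 bases: GCCGCCTGTCTGTTTC → Tm = 52°C (≥ 50°C)
Since every base adds ≥2°C, Tm only increases with n, so the threshold is first crossed at n = 16.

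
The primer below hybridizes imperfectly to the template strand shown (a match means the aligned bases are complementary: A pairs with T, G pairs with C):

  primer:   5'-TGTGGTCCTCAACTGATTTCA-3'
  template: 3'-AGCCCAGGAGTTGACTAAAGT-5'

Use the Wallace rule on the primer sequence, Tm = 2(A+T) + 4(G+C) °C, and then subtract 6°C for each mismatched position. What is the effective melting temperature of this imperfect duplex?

48°C

Primer base counts: A=4, T=8, G=4, C=5 → A+T=12, G+C=9
Perfect-match Tm = 2(12) + 4(9) = 24 + 36 = 60°C
Mismatches (positions where the bases are not complementary): 2 (at positions 2, 3)
Effective Tm = 60 − 2×6 = 60 − 12 = 48°C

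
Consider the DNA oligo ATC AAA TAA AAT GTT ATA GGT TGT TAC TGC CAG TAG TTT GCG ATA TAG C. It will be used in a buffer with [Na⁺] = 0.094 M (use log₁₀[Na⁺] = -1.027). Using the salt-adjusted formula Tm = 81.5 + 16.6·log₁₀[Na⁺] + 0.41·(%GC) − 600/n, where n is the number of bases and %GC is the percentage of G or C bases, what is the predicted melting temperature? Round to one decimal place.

65.6°C

Length n = 49. G=10, C=6, A=16, T=17
G+C = 16, so %GC = 16/49 × 100 = 32.653%
Salt term: 16.6 × (-1.027) = -17.048
GC term: 0.41 × 32.653 = 13.388; length term: −600/49 = −12.245
Tm = 81.5 + (-17.048) + 13.388 − 12.245 = 65.595 → 65.6°C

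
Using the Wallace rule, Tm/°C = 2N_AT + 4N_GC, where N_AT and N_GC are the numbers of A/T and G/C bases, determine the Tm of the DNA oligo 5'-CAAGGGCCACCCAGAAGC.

60°C

Counting bases: G=5, A=6, C=7, T=0
A+T = 6, G+C = 12
Tm = 4·12 + 2·6 = 48 + 12 = 60°C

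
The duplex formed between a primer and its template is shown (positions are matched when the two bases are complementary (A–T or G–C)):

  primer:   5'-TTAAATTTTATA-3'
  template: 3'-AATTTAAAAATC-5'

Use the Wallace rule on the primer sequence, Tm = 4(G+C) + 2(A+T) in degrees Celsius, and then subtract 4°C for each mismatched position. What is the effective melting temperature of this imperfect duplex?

Primer base counts: A=5, T=7, G=0, C=0 → A+T=12, G+C=0
Perfect-match Tm = 2(12) + 4(0) = 24 + 0 = 24°C
Mismatches (positions where the bases are not complementary): 3 (at positions 10, 11, 12)
Effective Tm = 24 − 3×4 = 24 − 12 = 12°C

12°C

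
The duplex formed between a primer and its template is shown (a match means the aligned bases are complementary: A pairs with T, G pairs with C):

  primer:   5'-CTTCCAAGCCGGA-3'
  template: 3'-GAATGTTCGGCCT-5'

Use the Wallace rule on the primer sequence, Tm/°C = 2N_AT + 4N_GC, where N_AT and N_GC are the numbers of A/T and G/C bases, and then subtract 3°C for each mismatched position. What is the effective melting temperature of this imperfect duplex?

Primer base counts: A=3, T=2, G=3, C=5 → A+T=5, G+C=8
Perfect-match Tm = 2(5) + 4(8) = 10 + 32 = 42°C
Mismatches (positions where the bases are not complementary): 1 (at position 4)
Effective Tm = 42 − 1×3 = 42 − 3 = 39°C

39°C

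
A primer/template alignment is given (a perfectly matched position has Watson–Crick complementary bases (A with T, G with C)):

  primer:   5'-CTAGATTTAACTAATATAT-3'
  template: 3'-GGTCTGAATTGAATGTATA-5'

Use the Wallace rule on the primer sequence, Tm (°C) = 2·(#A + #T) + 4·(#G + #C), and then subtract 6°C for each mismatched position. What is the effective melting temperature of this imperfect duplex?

20°C

Primer base counts: A=8, T=8, G=1, C=2 → A+T=16, G+C=3
Perfect-match Tm = 2(16) + 4(3) = 32 + 12 = 44°C
Mismatches (positions where the bases are not complementary): 4 (at positions 2, 6, 13, 15)
Effective Tm = 44 − 4×6 = 44 − 24 = 20°C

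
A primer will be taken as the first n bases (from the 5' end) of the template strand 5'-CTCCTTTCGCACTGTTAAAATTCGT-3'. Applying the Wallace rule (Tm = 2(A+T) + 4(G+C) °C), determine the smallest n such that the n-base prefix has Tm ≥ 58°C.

First 20 bases: CTCCTTTCGCACTGTTAAAA → Tm = 56°C (< 58°C)
First 21 bases: CTCCTTTCGCACTGTTAAAAT → Tm = 58°C (≥ 58°C)
Since every base adds ≥2°C, Tm only increases with n, so the threshold is first crossed at n = 21.

n = 21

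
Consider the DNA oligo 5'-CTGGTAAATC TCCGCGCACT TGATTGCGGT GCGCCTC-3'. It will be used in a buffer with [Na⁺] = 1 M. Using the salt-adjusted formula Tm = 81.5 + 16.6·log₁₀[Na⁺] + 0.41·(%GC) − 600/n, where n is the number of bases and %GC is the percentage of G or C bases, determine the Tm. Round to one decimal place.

Length n = 37. G=10, T=10, C=12, A=5
G+C = 22, so %GC = 22/37 × 100 = 59.459%
Salt term: 16.6 × (0) = 0
GC term: 0.41 × 59.459 = 24.378; length term: −600/37 = −16.216
Tm = 81.5 + (0) + 24.378 − 16.216 = 89.662 → 89.7°C

89.7°C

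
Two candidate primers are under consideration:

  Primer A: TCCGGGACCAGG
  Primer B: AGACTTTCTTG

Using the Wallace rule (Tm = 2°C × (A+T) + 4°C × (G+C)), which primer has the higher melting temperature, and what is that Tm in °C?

Primer A: A+T=3, G+C=9 → Tm = 2(3)+4(9) = 42°C
Primer B: A+T=7, G+C=4 → Tm = 2(7)+4(4) = 30°C
42°C vs 30°C → primer A is higher.

Primer A, 42°C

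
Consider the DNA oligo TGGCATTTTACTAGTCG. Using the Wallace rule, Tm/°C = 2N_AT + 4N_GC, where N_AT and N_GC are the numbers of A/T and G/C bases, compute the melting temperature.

Base counts: C=3, G=4, A=3, T=7
A+T = 10, G+C = 7
Tm = 2(10) + 4(7) = 20 + 28 = 48°C

48°C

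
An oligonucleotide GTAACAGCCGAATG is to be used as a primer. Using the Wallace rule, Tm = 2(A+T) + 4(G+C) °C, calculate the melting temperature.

42°C

Scanning the sequence gives T=2, A=5, G=4, C=3.
AT pairs contribute 7, GC pairs contribute 7.
Tm = 2(7) + 4(7) = 14 + 28 = 42°C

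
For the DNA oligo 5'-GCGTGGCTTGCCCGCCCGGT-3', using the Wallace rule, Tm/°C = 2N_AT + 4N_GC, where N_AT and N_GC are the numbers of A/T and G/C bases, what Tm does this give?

72°C

T=4, A=0, C=8, G=8
So N_AT = 4 and N_GC = 16.
Tm = 2(4) + 4(16) = 8 + 64 = 72°C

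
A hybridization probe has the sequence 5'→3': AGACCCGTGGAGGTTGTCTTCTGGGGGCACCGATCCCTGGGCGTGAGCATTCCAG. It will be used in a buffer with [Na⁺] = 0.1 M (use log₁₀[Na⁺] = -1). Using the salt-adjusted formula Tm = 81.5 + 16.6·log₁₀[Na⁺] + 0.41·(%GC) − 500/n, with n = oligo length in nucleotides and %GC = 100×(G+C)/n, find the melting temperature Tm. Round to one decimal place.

81.9°C

Length n = 55. Base counts: T=12, C=15, G=20, A=8
G+C = 35, so %GC = 35/55 × 100 = 63.636%
Salt term: 16.6 × (-1) = -16.6
GC term: 0.41 × 63.636 = 26.091; length term: −500/55 = −9.091
Tm = 81.5 + (-16.6) + 26.091 − 9.091 = 81.9 → 81.9°C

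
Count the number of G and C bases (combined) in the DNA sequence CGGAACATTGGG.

Counting bases: T=2, A=3, G=5, C=2
Total G or C: 5 + 2 = 7

7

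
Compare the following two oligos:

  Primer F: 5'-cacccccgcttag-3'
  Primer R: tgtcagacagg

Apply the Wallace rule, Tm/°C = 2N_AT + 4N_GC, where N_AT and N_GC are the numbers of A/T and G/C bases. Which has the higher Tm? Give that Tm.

Primer F, 44°C

Primer F: A+T=4, G+C=9 → Tm = 2(4)+4(9) = 44°C
Primer R: A+T=5, G+C=6 → Tm = 2(5)+4(6) = 34°C
44°C vs 34°C → primer F is higher.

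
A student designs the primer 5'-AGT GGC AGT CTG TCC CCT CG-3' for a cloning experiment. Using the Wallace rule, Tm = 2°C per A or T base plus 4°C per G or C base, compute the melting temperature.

T=5, C=7, A=2, G=6
So N_AT = 7 and N_GC = 13.
Tm = 2×7 + 4×13 = 66°C

66°C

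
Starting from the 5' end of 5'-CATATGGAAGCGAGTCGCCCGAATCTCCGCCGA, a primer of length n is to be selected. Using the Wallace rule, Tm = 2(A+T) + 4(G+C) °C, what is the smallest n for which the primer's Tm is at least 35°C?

n = 12

First 11 bases: CATATGGAAGC → Tm = 32°C (< 35°C)
First 12 bases: CATATGGAAGCG → Tm = 36°C (≥ 35°C)
Each additional base adds 2°C (A/T) or 4°C (G/C), so Tm is non-decreasing in n; n = 12 is the first length to reach 35°C.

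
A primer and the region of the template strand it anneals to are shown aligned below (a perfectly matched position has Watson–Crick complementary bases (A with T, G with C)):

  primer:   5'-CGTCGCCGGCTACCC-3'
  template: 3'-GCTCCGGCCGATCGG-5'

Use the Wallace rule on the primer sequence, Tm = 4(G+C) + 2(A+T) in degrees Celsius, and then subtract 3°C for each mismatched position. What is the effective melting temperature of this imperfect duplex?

45°C

Primer base counts: A=1, T=2, G=4, C=8 → A+T=3, G+C=12
Perfect-match Tm = 2(3) + 4(12) = 6 + 48 = 54°C
Mismatches (positions where the bases are not complementary): 3 (at positions 3, 4, 13)
Effective Tm = 54 − 3×3 = 54 − 9 = 45°C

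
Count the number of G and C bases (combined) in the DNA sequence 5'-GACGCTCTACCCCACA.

10

Counting bases: A=4, G=2, T=2, C=8
Total G or C: 2 + 8 = 10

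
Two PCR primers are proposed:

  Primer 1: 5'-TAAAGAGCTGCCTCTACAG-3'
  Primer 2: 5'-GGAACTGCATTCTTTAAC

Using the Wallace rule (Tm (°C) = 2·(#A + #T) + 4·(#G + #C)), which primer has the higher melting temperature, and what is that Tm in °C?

Primer 1: A+T=10, G+C=9 → Tm = 2(10)+4(9) = 56°C
Primer 2: A+T=11, G+C=7 → Tm = 2(11)+4(7) = 50°C
56°C vs 50°C → primer 1 is higher.

Primer 1, 56°C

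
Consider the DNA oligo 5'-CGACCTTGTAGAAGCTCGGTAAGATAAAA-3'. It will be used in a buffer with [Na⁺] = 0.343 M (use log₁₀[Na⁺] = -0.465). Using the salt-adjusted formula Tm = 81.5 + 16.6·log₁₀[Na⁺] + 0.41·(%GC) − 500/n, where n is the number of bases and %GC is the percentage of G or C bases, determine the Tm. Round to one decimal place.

Length n = 29. C=5, T=6, G=7, A=11
G+C = 12, so %GC = 12/29 × 100 = 41.379%
Salt term: 16.6 × (-0.465) = -7.719
GC term: 0.41 × 41.379 = 16.965; length term: −500/29 = −17.241
Tm = 81.5 + (-7.719) + 16.965 − 17.241 = 73.505 → 73.5°C

73.5°C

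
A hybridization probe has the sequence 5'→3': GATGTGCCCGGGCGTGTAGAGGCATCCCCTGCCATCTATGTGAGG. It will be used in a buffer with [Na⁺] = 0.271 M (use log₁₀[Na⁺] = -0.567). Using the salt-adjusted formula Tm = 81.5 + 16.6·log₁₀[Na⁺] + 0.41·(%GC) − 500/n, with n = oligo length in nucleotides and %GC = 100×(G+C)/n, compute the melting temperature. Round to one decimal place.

86.5°C

Length n = 45. Scanning the sequence gives T=10, C=12, A=7, G=16.
G+C = 28, so %GC = 28/45 × 100 = 62.222%
Salt term: 16.6 × (-0.567) = -9.412
GC term: 0.41 × 62.222 = 25.511; length term: −500/45 = −11.111
Tm = 81.5 + (-9.412) + 25.511 − 11.111 = 86.488 → 86.5°C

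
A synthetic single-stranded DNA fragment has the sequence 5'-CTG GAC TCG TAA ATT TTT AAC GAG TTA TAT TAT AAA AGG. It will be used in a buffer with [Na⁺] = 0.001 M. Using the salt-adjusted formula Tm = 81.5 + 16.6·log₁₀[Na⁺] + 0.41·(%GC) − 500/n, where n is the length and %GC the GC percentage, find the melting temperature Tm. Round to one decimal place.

30.4°C

Length n = 39. Scanning the sequence gives G=7, C=4, T=14, A=14.
G+C = 11, so %GC = 11/39 × 100 = 28.205%
Salt term: 16.6 × (-3) = -49.8
GC term: 0.41 × 28.205 = 11.564; length term: −500/39 = −12.821
Tm = 81.5 + (-49.8) + 11.564 − 12.821 = 30.443 → 30.4°C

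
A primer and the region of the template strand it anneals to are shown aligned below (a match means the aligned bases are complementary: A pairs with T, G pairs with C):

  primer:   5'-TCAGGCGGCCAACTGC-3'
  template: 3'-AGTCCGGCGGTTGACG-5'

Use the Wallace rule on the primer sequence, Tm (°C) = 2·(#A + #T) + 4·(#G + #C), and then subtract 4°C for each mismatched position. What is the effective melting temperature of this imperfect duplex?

50°C

Primer base counts: A=3, T=2, G=5, C=6 → A+T=5, G+C=11
Perfect-match Tm = 2(5) + 4(11) = 10 + 44 = 54°C
Mismatches (positions where the bases are not complementary): 1 (at position 7)
Effective Tm = 54 − 1×4 = 54 − 4 = 50°C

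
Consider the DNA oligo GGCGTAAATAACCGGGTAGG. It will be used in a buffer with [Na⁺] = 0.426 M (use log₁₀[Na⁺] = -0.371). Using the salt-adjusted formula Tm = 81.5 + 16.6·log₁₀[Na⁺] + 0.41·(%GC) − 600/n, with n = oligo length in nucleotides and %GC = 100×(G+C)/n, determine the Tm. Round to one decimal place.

Length n = 20. G=8, A=6, C=3, T=3
G+C = 11, so %GC = 11/20 × 100 = 55%
Salt term: 16.6 × (-0.371) = -6.159
GC term: 0.41 × 55 = 22.55; length term: −600/20 = −30
Tm = 81.5 + (-6.159) + 22.55 − 30 = 67.891 → 67.9°C

67.9°C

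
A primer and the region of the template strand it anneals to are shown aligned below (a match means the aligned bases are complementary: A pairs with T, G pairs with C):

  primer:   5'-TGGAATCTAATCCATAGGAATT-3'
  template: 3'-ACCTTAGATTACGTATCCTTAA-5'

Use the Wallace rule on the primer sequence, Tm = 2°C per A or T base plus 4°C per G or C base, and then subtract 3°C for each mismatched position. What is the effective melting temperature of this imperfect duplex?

55°C

Primer base counts: A=8, T=7, G=4, C=3 → A+T=15, G+C=7
Perfect-match Tm = 2(15) + 4(7) = 30 + 28 = 58°C
Mismatches (positions where the bases are not complementary): 1 (at position 12)
Effective Tm = 58 − 1×3 = 58 − 3 = 55°C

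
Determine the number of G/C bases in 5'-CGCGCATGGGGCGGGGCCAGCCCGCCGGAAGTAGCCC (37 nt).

Base counts: T=2, G=16, C=14, A=5
G+C = 16 + 14 = 30

30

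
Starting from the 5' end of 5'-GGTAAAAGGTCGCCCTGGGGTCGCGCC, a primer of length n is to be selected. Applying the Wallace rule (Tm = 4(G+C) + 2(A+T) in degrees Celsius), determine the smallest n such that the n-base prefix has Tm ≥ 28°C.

n = 10

First 9 bases: GGTAAAAGG → Tm = 26°C (< 28°C)
First 10 bases: GGTAAAAGGT → Tm = 28°C (≥ 28°C)
Each additional base adds 2°C (A/T) or 4°C (G/C), so Tm is non-decreasing in n; n = 10 is the first length to reach 28°C.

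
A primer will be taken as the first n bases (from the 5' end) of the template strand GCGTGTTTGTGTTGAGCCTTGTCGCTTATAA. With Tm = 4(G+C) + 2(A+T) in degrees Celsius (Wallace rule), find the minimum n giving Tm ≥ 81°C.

n = 27

First 26 bases: GCGTGTTTGTGTTGAGCCTTGTCGCT → Tm = 80°C (< 81°C)
First 27 bases: GCGTGTTTGTGTTGAGCCTTGTCGCTT → Tm = 82°C (≥ 81°C)
Since every base adds ≥2°C, Tm only increases with n, so the threshold is first crossed at n = 27.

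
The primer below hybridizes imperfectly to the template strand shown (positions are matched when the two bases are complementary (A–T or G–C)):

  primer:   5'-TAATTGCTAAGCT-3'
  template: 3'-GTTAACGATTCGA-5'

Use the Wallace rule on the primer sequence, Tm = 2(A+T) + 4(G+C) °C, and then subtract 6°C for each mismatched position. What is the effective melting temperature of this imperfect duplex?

28°C

Primer base counts: A=4, T=5, G=2, C=2 → A+T=9, G+C=4
Perfect-match Tm = 2(9) + 4(4) = 18 + 16 = 34°C
Mismatches (positions where the bases are not complementary): 1 (at position 1)
Effective Tm = 34 − 1×6 = 34 − 6 = 28°C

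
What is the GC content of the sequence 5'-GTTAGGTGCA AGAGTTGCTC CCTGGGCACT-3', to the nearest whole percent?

C=7, G=10, T=8, A=5
G+C = 10 + 7 = 17 out of 30 bases
%GC = 17/30 × 100 = 56.67% ≈ 57%

57%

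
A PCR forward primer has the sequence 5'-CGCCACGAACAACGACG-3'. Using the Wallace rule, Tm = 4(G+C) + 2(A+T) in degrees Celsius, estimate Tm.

Counting bases: C=7, G=4, T=0, A=6
So N_AT = 6 and N_GC = 11.
Tm = 2×6 + 4×11 = 56°C

56°C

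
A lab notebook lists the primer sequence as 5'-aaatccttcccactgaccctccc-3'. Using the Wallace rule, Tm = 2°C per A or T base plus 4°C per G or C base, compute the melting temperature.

72°C

Scanning the sequence gives T=5, A=5, C=12, G=1.
A+T = 10, G+C = 13
Tm = 2×10 + 4×13 = 72°C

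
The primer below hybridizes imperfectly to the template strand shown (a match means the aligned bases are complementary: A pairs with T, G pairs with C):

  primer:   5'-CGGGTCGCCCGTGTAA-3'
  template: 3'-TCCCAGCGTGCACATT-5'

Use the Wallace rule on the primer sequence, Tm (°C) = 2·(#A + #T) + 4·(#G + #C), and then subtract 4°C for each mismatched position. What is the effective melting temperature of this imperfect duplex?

46°C

Primer base counts: A=2, T=3, G=6, C=5 → A+T=5, G+C=11
Perfect-match Tm = 2(5) + 4(11) = 10 + 44 = 54°C
Mismatches (positions where the bases are not complementary): 2 (at positions 1, 9)
Effective Tm = 54 − 2×4 = 54 − 8 = 46°C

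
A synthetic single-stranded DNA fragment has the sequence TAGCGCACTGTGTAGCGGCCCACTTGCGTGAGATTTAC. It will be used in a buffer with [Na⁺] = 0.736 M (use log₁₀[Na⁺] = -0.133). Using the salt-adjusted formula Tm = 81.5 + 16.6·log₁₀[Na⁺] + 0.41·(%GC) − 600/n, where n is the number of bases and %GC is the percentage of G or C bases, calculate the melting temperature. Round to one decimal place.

Length n = 38. Counting bases: A=7, T=10, G=11, C=10
G+C = 21, so %GC = 21/38 × 100 = 55.263%
Salt term: 16.6 × (-0.133) = -2.208
GC term: 0.41 × 55.263 = 22.658; length term: −600/38 = −15.789
Tm = 81.5 + (-2.208) + 22.658 − 15.789 = 86.161 → 86.2°C

86.2°C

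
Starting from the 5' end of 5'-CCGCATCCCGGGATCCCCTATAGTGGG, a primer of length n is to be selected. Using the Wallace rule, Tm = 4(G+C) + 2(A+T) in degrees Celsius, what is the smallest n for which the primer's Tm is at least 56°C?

First 15 bases: CCGCATCCCGGGATC → Tm = 52°C (< 56°C)
First 16 bases: CCGCATCCCGGGATCC → Tm = 56°C (≥ 56°C)
Each additional base adds 2°C (A/T) or 4°C (G/C), so Tm is non-decreasing in n; n = 16 is the first length to reach 56°C.

n = 16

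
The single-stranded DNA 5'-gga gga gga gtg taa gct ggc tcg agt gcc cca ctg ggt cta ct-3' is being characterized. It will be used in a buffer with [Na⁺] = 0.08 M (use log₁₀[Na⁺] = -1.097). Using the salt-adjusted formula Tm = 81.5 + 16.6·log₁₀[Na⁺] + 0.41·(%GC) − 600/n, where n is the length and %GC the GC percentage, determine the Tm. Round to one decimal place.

74.8°C

Length n = 44. Base counts: T=9, A=8, C=10, G=17
G+C = 27, so %GC = 27/44 × 100 = 61.364%
Salt term: 16.6 × (-1.097) = -18.21
GC term: 0.41 × 61.364 = 25.159; length term: −600/44 = −13.636
Tm = 81.5 + (-18.21) + 25.159 − 13.636 = 74.813 → 74.8°C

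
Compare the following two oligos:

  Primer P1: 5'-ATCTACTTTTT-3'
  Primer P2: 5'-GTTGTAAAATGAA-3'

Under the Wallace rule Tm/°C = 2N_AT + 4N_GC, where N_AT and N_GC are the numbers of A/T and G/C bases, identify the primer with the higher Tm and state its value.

Primer P1: A+T=9, G+C=2 → Tm = 2(9)+4(2) = 26°C
Primer P2: A+T=10, G+C=3 → Tm = 2(10)+4(3) = 32°C
26°C vs 32°C → primer P2 is higher.

Primer P2, 32°C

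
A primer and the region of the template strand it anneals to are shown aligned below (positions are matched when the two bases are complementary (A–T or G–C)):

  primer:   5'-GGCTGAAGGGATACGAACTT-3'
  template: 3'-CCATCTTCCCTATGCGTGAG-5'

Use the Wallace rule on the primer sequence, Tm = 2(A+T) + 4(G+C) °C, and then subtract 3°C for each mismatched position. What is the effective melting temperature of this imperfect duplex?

48°C

Primer base counts: A=6, T=4, G=7, C=3 → A+T=10, G+C=10
Perfect-match Tm = 2(10) + 4(10) = 20 + 40 = 60°C
Mismatches (positions where the bases are not complementary): 4 (at positions 3, 4, 16, 20)
Effective Tm = 60 − 4×3 = 60 − 12 = 48°C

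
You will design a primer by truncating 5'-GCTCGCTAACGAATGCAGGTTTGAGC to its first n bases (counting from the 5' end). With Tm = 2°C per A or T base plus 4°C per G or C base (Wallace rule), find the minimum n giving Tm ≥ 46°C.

First 14 bases: GCTCGCTAACGAAT → Tm = 42°C (< 46°C)
First 15 bases: GCTCGCTAACGAATG → Tm = 46°C (≥ 46°C)
Since every base adds ≥2°C, Tm only increases with n, so the threshold is first crossed at n = 15.

n = 15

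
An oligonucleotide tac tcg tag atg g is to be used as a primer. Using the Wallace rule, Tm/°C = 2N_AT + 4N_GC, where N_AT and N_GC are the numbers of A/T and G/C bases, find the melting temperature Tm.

38°C

A=3, G=4, T=4, C=2
So N_AT = 7 and N_GC = 6.
Tm = 4·6 + 2·7 = 24 + 14 = 38°C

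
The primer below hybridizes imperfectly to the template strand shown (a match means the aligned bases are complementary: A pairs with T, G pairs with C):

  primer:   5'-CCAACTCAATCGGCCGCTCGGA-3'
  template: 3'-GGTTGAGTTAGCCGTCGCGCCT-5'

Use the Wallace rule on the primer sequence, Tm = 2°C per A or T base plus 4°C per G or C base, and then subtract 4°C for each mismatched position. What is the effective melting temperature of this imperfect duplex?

64°C

Primer base counts: A=5, T=3, G=5, C=9 → A+T=8, G+C=14
Perfect-match Tm = 2(8) + 4(14) = 16 + 56 = 72°C
Mismatches (positions where the bases are not complementary): 2 (at positions 15, 18)
Effective Tm = 72 − 2×4 = 72 − 8 = 64°C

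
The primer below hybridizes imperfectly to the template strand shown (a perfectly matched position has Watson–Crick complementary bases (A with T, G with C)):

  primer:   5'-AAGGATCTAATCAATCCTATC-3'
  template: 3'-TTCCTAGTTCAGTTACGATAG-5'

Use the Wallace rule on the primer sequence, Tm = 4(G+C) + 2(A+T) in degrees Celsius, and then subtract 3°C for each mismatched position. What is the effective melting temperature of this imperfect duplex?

Primer base counts: A=8, T=6, G=2, C=5 → A+T=14, G+C=7
Perfect-match Tm = 2(14) + 4(7) = 28 + 28 = 56°C
Mismatches (positions where the bases are not complementary): 3 (at positions 8, 10, 16)
Effective Tm = 56 − 3×3 = 56 − 9 = 47°C

47°C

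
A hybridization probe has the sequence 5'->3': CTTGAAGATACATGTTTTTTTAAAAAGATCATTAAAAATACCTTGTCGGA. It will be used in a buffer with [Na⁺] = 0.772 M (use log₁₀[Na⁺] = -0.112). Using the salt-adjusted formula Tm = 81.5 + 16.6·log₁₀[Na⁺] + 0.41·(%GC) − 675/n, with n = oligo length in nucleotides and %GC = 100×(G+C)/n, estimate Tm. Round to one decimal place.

Length n = 50. T=18, A=19, G=7, C=6
G+C = 13, so %GC = 13/50 × 100 = 26%
Salt term: 16.6 × (-0.112) = -1.859
GC term: 0.41 × 26 = 10.66; length term: −675/50 = −13.5
Tm = 81.5 + (-1.859) + 10.66 − 13.5 = 76.801 → 76.8°C

76.8°C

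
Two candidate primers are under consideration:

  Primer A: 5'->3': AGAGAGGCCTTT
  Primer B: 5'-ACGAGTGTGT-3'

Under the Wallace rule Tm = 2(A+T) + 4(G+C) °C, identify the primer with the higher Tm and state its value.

Primer A: A+T=6, G+C=6 → Tm = 2(6)+4(6) = 36°C
Primer B: A+T=5, G+C=5 → Tm = 2(5)+4(5) = 30°C
36°C vs 30°C → primer A is higher.

Primer A, 36°C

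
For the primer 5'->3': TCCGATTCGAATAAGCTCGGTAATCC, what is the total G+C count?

12

Scanning the sequence gives T=7, C=7, A=7, G=5.
Total G or C: 5 + 7 = 12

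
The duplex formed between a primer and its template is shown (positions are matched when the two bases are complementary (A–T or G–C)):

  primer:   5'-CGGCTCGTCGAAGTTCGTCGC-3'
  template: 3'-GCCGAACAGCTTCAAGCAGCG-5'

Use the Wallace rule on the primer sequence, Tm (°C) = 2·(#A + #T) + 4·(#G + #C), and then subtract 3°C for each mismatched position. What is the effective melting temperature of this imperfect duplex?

Primer base counts: A=2, T=5, G=7, C=7 → A+T=7, G+C=14
Perfect-match Tm = 2(7) + 4(14) = 14 + 56 = 70°C
Mismatches (positions where the bases are not complementary): 1 (at position 6)
Effective Tm = 70 − 1×3 = 70 − 3 = 67°C

67°C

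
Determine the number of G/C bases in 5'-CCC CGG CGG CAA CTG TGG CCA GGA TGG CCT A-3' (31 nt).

Base counts: G=11, A=5, T=4, C=11
Total G or C: 11 + 11 = 22

22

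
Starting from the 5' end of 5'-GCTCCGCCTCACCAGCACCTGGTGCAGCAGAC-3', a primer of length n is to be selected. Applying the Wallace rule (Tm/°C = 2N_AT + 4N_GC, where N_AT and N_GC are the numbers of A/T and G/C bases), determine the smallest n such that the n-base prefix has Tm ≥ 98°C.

First 28 bases: GCTCCGCCTCACCAGCACCTGGTGCAGC → Tm = 96°C (< 98°C)
First 29 bases: GCTCCGCCTCACCAGCACCTGGTGCAGCA → Tm = 98°C (≥ 98°C)
Each additional base adds 2°C (A/T) or 4°C (G/C), so Tm is non-decreasing in n; n = 29 is the first length to reach 98°C.

n = 29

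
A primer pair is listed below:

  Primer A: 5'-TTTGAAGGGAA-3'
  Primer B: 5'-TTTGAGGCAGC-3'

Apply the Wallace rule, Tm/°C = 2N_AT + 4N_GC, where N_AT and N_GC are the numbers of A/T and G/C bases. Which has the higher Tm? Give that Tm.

Primer B, 34°C

Primer A: A+T=7, G+C=4 → Tm = 2(7)+4(4) = 30°C
Primer B: A+T=5, G+C=6 → Tm = 2(5)+4(6) = 34°C
30°C vs 34°C → primer B is higher.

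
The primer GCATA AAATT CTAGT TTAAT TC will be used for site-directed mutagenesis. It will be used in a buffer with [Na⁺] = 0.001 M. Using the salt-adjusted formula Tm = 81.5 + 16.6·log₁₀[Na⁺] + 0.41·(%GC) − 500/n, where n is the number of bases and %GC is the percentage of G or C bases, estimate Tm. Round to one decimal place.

18.3°C

Length n = 22. Scanning the sequence gives G=2, A=8, C=3, T=9.
G+C = 5, so %GC = 5/22 × 100 = 22.727%
Salt term: 16.6 × (-3) = -49.8
GC term: 0.41 × 22.727 = 9.318; length term: −500/22 = −22.727
Tm = 81.5 + (-49.8) + 9.318 − 22.727 = 18.291 → 18.3°C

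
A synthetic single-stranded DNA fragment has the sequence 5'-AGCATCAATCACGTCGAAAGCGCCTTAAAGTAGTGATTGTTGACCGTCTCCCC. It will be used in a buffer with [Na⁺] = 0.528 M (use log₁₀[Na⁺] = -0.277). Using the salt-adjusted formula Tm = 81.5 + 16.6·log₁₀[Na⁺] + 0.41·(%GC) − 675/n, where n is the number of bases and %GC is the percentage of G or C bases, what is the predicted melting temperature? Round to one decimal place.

84.3°C

Length n = 53. A=14, C=15, T=13, G=11
G+C = 26, so %GC = 26/53 × 100 = 49.057%
Salt term: 16.6 × (-0.277) = -4.598
GC term: 0.41 × 49.057 = 20.113; length term: −675/53 = −12.736
Tm = 81.5 + (-4.598) + 20.113 − 12.736 = 84.279 → 84.3°C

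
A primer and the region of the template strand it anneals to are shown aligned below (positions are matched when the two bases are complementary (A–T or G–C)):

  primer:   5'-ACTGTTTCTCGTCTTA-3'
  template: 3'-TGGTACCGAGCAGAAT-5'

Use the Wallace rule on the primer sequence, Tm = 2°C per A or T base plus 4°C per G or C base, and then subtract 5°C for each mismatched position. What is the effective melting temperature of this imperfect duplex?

24°C

Primer base counts: A=2, T=8, G=2, C=4 → A+T=10, G+C=6
Perfect-match Tm = 2(10) + 4(6) = 20 + 24 = 44°C
Mismatches (positions where the bases are not complementary): 4 (at positions 3, 4, 6, 7)
Effective Tm = 44 − 4×5 = 44 − 20 = 24°C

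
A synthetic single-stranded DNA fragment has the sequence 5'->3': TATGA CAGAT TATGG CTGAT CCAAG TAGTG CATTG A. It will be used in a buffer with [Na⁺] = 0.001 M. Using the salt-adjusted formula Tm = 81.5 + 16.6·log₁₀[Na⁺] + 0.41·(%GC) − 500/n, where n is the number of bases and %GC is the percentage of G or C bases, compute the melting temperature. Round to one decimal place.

Length n = 36. Counting bases: C=5, T=11, A=11, G=9
G+C = 14, so %GC = 14/36 × 100 = 38.889%
Salt term: 16.6 × (-3) = -49.8
GC term: 0.41 × 38.889 = 15.944; length term: −500/36 = −13.889
Tm = 81.5 + (-49.8) + 15.944 − 13.889 = 33.755 → 33.8°C

33.8°C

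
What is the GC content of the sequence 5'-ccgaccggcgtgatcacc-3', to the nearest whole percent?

72%

T=2, G=5, C=8, A=3
G+C = 5 + 8 = 13 out of 18 bases
%GC = 13/18 × 100 = 72.22% ≈ 72%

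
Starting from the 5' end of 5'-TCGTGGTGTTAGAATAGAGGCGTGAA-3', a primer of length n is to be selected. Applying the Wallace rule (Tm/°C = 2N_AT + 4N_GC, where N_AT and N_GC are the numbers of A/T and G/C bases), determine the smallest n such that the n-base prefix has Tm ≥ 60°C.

n = 21

First 20 bases: TCGTGGTGTTAGAATAGAGG → Tm = 58°C (< 60°C)
First 21 bases: TCGTGGTGTTAGAATAGAGGC → Tm = 62°C (≥ 60°C)
Each additional base adds 2°C (A/T) or 4°C (G/C), so Tm is non-decreasing in n; n = 21 is the first length to reach 60°C.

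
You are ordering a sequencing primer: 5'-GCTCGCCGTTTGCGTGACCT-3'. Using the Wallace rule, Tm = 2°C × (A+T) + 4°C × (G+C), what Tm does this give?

Counting bases: T=6, G=6, A=1, C=7
A+T = 7, G+C = 13
Tm = 4·13 + 2·7 = 52 + 14 = 66°C

66°C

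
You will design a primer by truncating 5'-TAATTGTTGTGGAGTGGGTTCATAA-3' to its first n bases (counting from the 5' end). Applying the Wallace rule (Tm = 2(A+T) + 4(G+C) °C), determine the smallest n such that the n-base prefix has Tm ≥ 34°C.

n = 13

First 12 bases: TAATTGTTGTGG → Tm = 32°C (< 34°C)
First 13 bases: TAATTGTTGTGGA → Tm = 34°C (≥ 34°C)
Each additional base adds 2°C (A/T) or 4°C (G/C), so Tm is non-decreasing in n; n = 13 is the first length to reach 34°C.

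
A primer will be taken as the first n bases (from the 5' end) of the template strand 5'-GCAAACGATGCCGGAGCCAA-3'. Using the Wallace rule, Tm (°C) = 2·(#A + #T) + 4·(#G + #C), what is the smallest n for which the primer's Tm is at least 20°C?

n = 7

First 6 bases: GCAAAC → Tm = 18°C (< 20°C)
First 7 bases: GCAAACG → Tm = 22°C (≥ 20°C)
Since every base adds ≥2°C, Tm only increases with n, so the threshold is first crossed at n = 7.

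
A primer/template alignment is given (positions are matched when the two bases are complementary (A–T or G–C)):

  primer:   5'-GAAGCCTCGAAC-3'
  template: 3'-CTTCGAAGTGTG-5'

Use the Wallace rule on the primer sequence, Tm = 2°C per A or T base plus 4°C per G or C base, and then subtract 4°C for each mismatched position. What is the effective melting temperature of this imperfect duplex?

26°C

Primer base counts: A=4, T=1, G=3, C=4 → A+T=5, G+C=7
Perfect-match Tm = 2(5) + 4(7) = 10 + 28 = 38°C
Mismatches (positions where the bases are not complementary): 3 (at positions 6, 9, 10)
Effective Tm = 38 − 3×4 = 38 − 12 = 26°C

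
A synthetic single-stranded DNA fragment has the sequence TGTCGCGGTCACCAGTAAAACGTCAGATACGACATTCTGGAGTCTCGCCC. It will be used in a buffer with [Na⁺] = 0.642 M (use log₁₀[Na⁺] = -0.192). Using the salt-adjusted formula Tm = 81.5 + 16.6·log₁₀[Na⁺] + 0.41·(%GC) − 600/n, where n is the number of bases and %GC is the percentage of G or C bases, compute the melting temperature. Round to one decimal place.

88.5°C

Length n = 50. Counting bases: A=12, G=12, T=11, C=15
G+C = 27, so %GC = 27/50 × 100 = 54%
Salt term: 16.6 × (-0.192) = -3.187
GC term: 0.41 × 54 = 22.14; length term: −600/50 = −12
Tm = 81.5 + (-3.187) + 22.14 − 12 = 88.453 → 88.5°C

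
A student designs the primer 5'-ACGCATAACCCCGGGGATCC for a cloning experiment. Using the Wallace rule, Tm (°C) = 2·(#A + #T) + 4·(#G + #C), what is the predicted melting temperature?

Base counts: T=2, G=5, C=8, A=5
A+T = 7, G+C = 13
Tm = 4·13 + 2·7 = 52 + 14 = 66°C

66°C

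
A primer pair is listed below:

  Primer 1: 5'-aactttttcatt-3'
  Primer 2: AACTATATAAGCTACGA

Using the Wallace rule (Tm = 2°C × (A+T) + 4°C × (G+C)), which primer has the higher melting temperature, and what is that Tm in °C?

Primer 2, 44°C

Primer 1: A+T=10, G+C=2 → Tm = 2(10)+4(2) = 28°C
Primer 2: A+T=12, G+C=5 → Tm = 2(12)+4(5) = 44°C
28°C vs 44°C → primer 2 is higher.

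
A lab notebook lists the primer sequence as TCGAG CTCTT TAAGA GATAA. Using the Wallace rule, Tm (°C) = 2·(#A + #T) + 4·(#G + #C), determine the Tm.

54°C

Counting bases: C=3, T=6, A=7, G=4
A+T = 13, G+C = 7
Tm = 2×13 + 4×7 = 54°C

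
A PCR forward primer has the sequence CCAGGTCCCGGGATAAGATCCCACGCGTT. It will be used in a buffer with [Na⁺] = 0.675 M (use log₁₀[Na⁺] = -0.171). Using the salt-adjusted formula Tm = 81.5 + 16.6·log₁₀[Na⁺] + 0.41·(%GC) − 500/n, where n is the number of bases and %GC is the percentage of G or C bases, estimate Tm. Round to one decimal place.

86.9°C

Length n = 29. Base counts: T=5, C=10, A=6, G=8
G+C = 18, so %GC = 18/29 × 100 = 62.069%
Salt term: 16.6 × (-0.171) = -2.839
GC term: 0.41 × 62.069 = 25.448; length term: −500/29 = −17.241
Tm = 81.5 + (-2.839) + 25.448 − 17.241 = 86.868 → 86.9°C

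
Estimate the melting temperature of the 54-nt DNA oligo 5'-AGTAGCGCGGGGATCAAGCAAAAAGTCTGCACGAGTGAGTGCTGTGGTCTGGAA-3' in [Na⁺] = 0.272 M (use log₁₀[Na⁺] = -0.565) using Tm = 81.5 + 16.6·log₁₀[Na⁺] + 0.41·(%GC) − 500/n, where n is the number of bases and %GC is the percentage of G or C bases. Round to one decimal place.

Length n = 54. Base counts: C=9, G=20, A=15, T=10
G+C = 29, so %GC = 29/54 × 100 = 53.704%
Salt term: 16.6 × (-0.565) = -9.379
GC term: 0.41 × 53.704 = 22.019; length term: −500/54 = −9.259
Tm = 81.5 + (-9.379) + 22.019 − 9.259 = 84.881 → 84.9°C

84.9°C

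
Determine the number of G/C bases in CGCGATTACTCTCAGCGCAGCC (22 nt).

Counting bases: G=5, T=4, C=9, A=4
G+C = 5 + 9 = 14

14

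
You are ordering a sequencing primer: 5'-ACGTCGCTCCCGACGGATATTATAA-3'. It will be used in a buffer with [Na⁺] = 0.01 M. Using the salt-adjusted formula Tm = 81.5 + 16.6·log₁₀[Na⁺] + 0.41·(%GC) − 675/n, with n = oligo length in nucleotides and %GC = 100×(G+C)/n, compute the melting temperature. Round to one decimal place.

Length n = 25. Base counts: C=7, A=7, T=6, G=5
G+C = 12, so %GC = 12/25 × 100 = 48%
Salt term: 16.6 × (-2) = -33.2
GC term: 0.41 × 48 = 19.68; length term: −675/25 = −27
Tm = 81.5 + (-33.2) + 19.68 − 27 = 40.98 → 41.0°C

41.0°C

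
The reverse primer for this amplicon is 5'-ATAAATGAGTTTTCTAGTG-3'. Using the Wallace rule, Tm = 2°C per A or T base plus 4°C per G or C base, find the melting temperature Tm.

48°C

Counting bases: C=1, G=4, T=8, A=6
A+T = 14, G+C = 5
Tm = 2×14 + 4×5 = 48°C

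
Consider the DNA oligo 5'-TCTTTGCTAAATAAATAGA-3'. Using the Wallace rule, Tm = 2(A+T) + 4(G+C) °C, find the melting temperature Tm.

46°C

A=8, G=2, T=7, C=2
A+T = 15, G+C = 4
Tm = 2(15) + 4(4) = 30 + 16 = 46°C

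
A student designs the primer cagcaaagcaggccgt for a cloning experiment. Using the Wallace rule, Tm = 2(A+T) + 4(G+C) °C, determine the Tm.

Counting bases: C=5, A=5, T=1, G=5
A+T = 6, G+C = 10
Tm = 2(6) + 4(10) = 12 + 40 = 52°C

52°C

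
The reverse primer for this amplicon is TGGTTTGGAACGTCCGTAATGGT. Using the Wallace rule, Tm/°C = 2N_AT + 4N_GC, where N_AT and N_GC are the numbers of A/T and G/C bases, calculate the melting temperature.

68°C

Counting bases: A=4, T=8, C=3, G=8
A+T = 12, G+C = 11
Tm = 2(12) + 4(11) = 24 + 44 = 68°C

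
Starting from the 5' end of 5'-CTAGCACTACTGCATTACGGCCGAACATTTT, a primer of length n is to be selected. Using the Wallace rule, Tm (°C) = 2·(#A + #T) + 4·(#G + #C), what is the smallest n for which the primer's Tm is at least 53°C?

First 18 bases: CTAGCACTACTGCATTAC → Tm = 52°C (< 53°C)
First 19 bases: CTAGCACTACTGCATTACG → Tm = 56°C (≥ 53°C)
Each additional base adds 2°C (A/T) or 4°C (G/C), so Tm is non-decreasing in n; n = 19 is the first length to reach 53°C.

n = 19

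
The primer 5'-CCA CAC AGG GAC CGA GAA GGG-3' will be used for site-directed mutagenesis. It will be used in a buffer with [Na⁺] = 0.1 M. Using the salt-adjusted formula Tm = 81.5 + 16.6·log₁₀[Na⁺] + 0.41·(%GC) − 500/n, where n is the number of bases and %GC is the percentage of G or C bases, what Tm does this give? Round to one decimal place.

Length n = 21. Base counts: C=6, A=7, T=0, G=8
G+C = 14, so %GC = 14/21 × 100 = 66.667%
Salt term: 16.6 × (-1) = -16.6
GC term: 0.41 × 66.667 = 27.333; length term: −500/21 = −23.81
Tm = 81.5 + (-16.6) + 27.333 − 23.81 = 68.423 → 68.4°C

68.4°C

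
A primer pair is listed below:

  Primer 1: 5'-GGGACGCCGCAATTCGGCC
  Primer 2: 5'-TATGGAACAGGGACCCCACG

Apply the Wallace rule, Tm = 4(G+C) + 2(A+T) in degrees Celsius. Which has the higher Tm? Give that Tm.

Primer 1: A+T=5, G+C=14 → Tm = 2(5)+4(14) = 66°C
Primer 2: A+T=8, G+C=12 → Tm = 2(8)+4(12) = 64°C
66°C vs 64°C → primer 1 is higher.

Primer 1, 66°C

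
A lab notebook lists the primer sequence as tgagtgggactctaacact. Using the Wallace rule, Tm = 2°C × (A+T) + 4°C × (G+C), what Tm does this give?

56°C

T=5, A=5, G=5, C=4
A+T = 10, G+C = 9
Tm = 2(10) + 4(9) = 20 + 36 = 56°C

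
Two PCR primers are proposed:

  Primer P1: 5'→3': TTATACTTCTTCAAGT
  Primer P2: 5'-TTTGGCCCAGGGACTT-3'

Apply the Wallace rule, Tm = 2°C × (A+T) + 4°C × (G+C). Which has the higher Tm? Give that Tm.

Primer P1: A+T=12, G+C=4 → Tm = 2(12)+4(4) = 40°C
Primer P2: A+T=7, G+C=9 → Tm = 2(7)+4(9) = 50°C
40°C vs 50°C → primer P2 is higher.

Primer P2, 50°C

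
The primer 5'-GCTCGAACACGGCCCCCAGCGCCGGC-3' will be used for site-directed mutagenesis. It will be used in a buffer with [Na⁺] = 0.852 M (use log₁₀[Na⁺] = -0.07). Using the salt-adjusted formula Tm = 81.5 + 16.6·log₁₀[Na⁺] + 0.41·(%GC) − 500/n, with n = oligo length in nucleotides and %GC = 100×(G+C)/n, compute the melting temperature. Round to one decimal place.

94.2°C

Length n = 26. Scanning the sequence gives A=4, C=13, G=8, T=1.
G+C = 21, so %GC = 21/26 × 100 = 80.769%
Salt term: 16.6 × (-0.07) = -1.162
GC term: 0.41 × 80.769 = 33.115; length term: −500/26 = −19.231
Tm = 81.5 + (-1.162) + 33.115 − 19.231 = 94.222 → 94.2°C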